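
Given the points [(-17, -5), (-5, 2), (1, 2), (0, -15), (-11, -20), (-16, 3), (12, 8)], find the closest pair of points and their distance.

Computing all pairwise distances among 7 points:

d((-17, -5), (-5, 2)) = 13.8924
d((-17, -5), (1, 2)) = 19.3132
d((-17, -5), (0, -15)) = 19.7231
d((-17, -5), (-11, -20)) = 16.1555
d((-17, -5), (-16, 3)) = 8.0623
d((-17, -5), (12, 8)) = 31.7805
d((-5, 2), (1, 2)) = 6.0 <-- minimum
d((-5, 2), (0, -15)) = 17.72
d((-5, 2), (-11, -20)) = 22.8035
d((-5, 2), (-16, 3)) = 11.0454
d((-5, 2), (12, 8)) = 18.0278
d((1, 2), (0, -15)) = 17.0294
d((1, 2), (-11, -20)) = 25.0599
d((1, 2), (-16, 3)) = 17.0294
d((1, 2), (12, 8)) = 12.53
d((0, -15), (-11, -20)) = 12.083
d((0, -15), (-16, 3)) = 24.0832
d((0, -15), (12, 8)) = 25.9422
d((-11, -20), (-16, 3)) = 23.5372
d((-11, -20), (12, 8)) = 36.2353
d((-16, 3), (12, 8)) = 28.4429

Closest pair: (-5, 2) and (1, 2) with distance 6.0

The closest pair is (-5, 2) and (1, 2) with Euclidean distance 6.0. For 7 points, brute-force pairwise comparison is shown above. For large n, the divide-and-conquer algorithm (sort by x, recurse on halves, check the dividing strip) achieves O(n log n).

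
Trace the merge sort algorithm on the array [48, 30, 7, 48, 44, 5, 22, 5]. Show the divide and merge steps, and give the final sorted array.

Merge sort trace:

Split: [48, 30, 7, 48, 44, 5, 22, 5] -> [48, 30, 7, 48] and [44, 5, 22, 5]
  Split: [48, 30, 7, 48] -> [48, 30] and [7, 48]
    Split: [48, 30] -> [48] and [30]
    Merge: [48] + [30] -> [30, 48]
    Split: [7, 48] -> [7] and [48]
    Merge: [7] + [48] -> [7, 48]
  Merge: [30, 48] + [7, 48] -> [7, 30, 48, 48]
  Split: [44, 5, 22, 5] -> [44, 5] and [22, 5]
    Split: [44, 5] -> [44] and [5]
    Merge: [44] + [5] -> [5, 44]
    Split: [22, 5] -> [22] and [5]
    Merge: [22] + [5] -> [5, 22]
  Merge: [5, 44] + [5, 22] -> [5, 5, 22, 44]
Merge: [7, 30, 48, 48] + [5, 5, 22, 44] -> [5, 5, 7, 22, 30, 44, 48, 48]

Final sorted array: [5, 5, 7, 22, 30, 44, 48, 48]

The merge sort proceeds by recursively splitting the array and merging sorted halves.
After all merges, the sorted array is [5, 5, 7, 22, 30, 44, 48, 48].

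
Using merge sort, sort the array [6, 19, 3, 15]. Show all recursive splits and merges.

Merge sort trace:

Split: [6, 19, 3, 15] -> [6, 19] and [3, 15]
  Split: [6, 19] -> [6] and [19]
  Merge: [6] + [19] -> [6, 19]
  Split: [3, 15] -> [3] and [15]
  Merge: [3] + [15] -> [3, 15]
Merge: [6, 19] + [3, 15] -> [3, 6, 15, 19]

Final sorted array: [3, 6, 15, 19]

The merge sort proceeds by recursively splitting the array and merging sorted halves.
After all merges, the sorted array is [3, 6, 15, 19].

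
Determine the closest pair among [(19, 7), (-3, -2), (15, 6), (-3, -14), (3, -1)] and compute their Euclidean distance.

Computing all pairwise distances among 5 points:

d((19, 7), (-3, -2)) = 23.7697
d((19, 7), (15, 6)) = 4.1231 <-- minimum
d((19, 7), (-3, -14)) = 30.4138
d((19, 7), (3, -1)) = 17.8885
d((-3, -2), (15, 6)) = 19.6977
d((-3, -2), (-3, -14)) = 12.0
d((-3, -2), (3, -1)) = 6.0828
d((15, 6), (-3, -14)) = 26.9072
d((15, 6), (3, -1)) = 13.8924
d((-3, -14), (3, -1)) = 14.3178

Closest pair: (19, 7) and (15, 6) with distance 4.1231

The closest pair is (19, 7) and (15, 6) with Euclidean distance 4.1231. For 5 points, brute-force pairwise comparison is shown above. For large n, the divide-and-conquer algorithm (sort by x, recurse on halves, check the dividing strip) achieves O(n log n).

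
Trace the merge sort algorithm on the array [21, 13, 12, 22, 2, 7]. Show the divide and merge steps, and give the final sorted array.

Merge sort trace:

Split: [21, 13, 12, 22, 2, 7] -> [21, 13, 12] and [22, 2, 7]
  Split: [21, 13, 12] -> [21] and [13, 12]
    Split: [13, 12] -> [13] and [12]
    Merge: [13] + [12] -> [12, 13]
  Merge: [21] + [12, 13] -> [12, 13, 21]
  Split: [22, 2, 7] -> [22] and [2, 7]
    Split: [2, 7] -> [2] and [7]
    Merge: [2] + [7] -> [2, 7]
  Merge: [22] + [2, 7] -> [2, 7, 22]
Merge: [12, 13, 21] + [2, 7, 22] -> [2, 7, 12, 13, 21, 22]

Final sorted array: [2, 7, 12, 13, 21, 22]

The merge sort proceeds by recursively splitting the array and merging sorted halves.
After all merges, the sorted array is [2, 7, 12, 13, 21, 22].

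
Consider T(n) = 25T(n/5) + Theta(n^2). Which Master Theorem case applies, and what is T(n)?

Master Theorem for T(n) = 25T(n/5) + O(n^2):

a = 25, b = 5, c = 2
log_b(a) = log_5(25) = 2.0000

Case 2: c = 2 = log_5(25) = 2.0000
T(n) = O(n^2 log n) = O(n^2 log n)

For T(n) = 25T(n/5) + O(n^2): log_5(25) = 2.0000. This is Case 2 of the Master Theorem (c = log_b(a), equal work at all levels), giving O(n^2 log n).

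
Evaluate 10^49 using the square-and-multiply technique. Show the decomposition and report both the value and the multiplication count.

Computing 10^49 by squaring (build up from 10^1; each line after the first costs one multiplication):

10^1 = 10
10^2 = (10^1)^2 = 10^2 = 100
10^3 = 10 * 10^2 = 10 * 100 = 1000
10^6 = (10^3)^2 = 1000^2 = 1000000
10^12 = (10^6)^2 = 1000000^2 = 1000000000000
10^24 = (10^12)^2 = 1000000000000^2 = 1000000000000000000000000
10^48 = (10^24)^2 = 1000000000000000000000000^2 = 1000000000000000000000000000000000000000000000000
10^49 = 10 * 10^48 = 10 * 1000000000000000000000000000000000000000000000000 = 10000000000000000000000000000000000000000000000000

Result: 10000000000000000000000000000000000000000000000000
Multiplications needed: 7 (7 lines after 10^1)

10^49 = 10000000000000000000000000000000000000000000000000. Using exponentiation by squaring, this requires 7 multiplications. The key idea: if the exponent is even, square the half-power; if odd, multiply by the base once.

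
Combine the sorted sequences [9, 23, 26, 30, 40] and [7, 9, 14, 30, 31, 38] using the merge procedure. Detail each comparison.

Merging process:

Compare 9 vs 7: take 7 from right. Merged: [7]
Compare 9 vs 9: take 9 from left. Merged: [7, 9]
Compare 23 vs 9: take 9 from right. Merged: [7, 9, 9]
Compare 23 vs 14: take 14 from right. Merged: [7, 9, 9, 14]
Compare 23 vs 30: take 23 from left. Merged: [7, 9, 9, 14, 23]
Compare 26 vs 30: take 26 from left. Merged: [7, 9, 9, 14, 23, 26]
Compare 30 vs 30: take 30 from left. Merged: [7, 9, 9, 14, 23, 26, 30]
Compare 40 vs 30: take 30 from right. Merged: [7, 9, 9, 14, 23, 26, 30, 30]
Compare 40 vs 31: take 31 from right. Merged: [7, 9, 9, 14, 23, 26, 30, 30, 31]
Compare 40 vs 38: take 38 from right. Merged: [7, 9, 9, 14, 23, 26, 30, 30, 31, 38]
Append remaining from left: [40]. Merged: [7, 9, 9, 14, 23, 26, 30, 30, 31, 38, 40]

Final merged array: [7, 9, 9, 14, 23, 26, 30, 30, 31, 38, 40]
Total comparisons: 10

The merged array is [7, 9, 9, 14, 23, 26, 30, 30, 31, 38, 40], requiring 10 comparisons. The merge step runs in O(n) time where n is the total number of elements.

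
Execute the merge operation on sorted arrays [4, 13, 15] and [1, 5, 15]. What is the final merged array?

Merging process:

Compare 4 vs 1: take 1 from right. Merged: [1]
Compare 4 vs 5: take 4 from left. Merged: [1, 4]
Compare 13 vs 5: take 5 from right. Merged: [1, 4, 5]
Compare 13 vs 15: take 13 from left. Merged: [1, 4, 5, 13]
Compare 15 vs 15: take 15 from left. Merged: [1, 4, 5, 13, 15]
Append remaining from right: [15]. Merged: [1, 4, 5, 13, 15, 15]

Final merged array: [1, 4, 5, 13, 15, 15]
Total comparisons: 5

The merged array is [1, 4, 5, 13, 15, 15], requiring 5 comparisons. The merge step runs in O(n) time where n is the total number of elements.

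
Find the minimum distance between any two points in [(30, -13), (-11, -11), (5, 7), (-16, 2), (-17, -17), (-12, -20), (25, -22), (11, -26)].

Computing all pairwise distances among 8 points:

d((30, -13), (-11, -11)) = 41.0488
d((30, -13), (5, 7)) = 32.0156
d((30, -13), (-16, 2)) = 48.3839
d((30, -13), (-17, -17)) = 47.1699
d((30, -13), (-12, -20)) = 42.5793
d((30, -13), (25, -22)) = 10.2956
d((30, -13), (11, -26)) = 23.0217
d((-11, -11), (5, 7)) = 24.0832
d((-11, -11), (-16, 2)) = 13.9284
d((-11, -11), (-17, -17)) = 8.4853
d((-11, -11), (-12, -20)) = 9.0554
d((-11, -11), (25, -22)) = 37.6431
d((-11, -11), (11, -26)) = 26.6271
d((5, 7), (-16, 2)) = 21.587
d((5, 7), (-17, -17)) = 32.5576
d((5, 7), (-12, -20)) = 31.9061
d((5, 7), (25, -22)) = 35.2278
d((5, 7), (11, -26)) = 33.541
d((-16, 2), (-17, -17)) = 19.0263
d((-16, 2), (-12, -20)) = 22.3607
d((-16, 2), (25, -22)) = 47.5079
d((-16, 2), (11, -26)) = 38.8973
d((-17, -17), (-12, -20)) = 5.831 <-- minimum
d((-17, -17), (25, -22)) = 42.2966
d((-17, -17), (11, -26)) = 29.4109
d((-12, -20), (25, -22)) = 37.054
d((-12, -20), (11, -26)) = 23.7697
d((25, -22), (11, -26)) = 14.5602

Closest pair: (-17, -17) and (-12, -20) with distance 5.831

The closest pair is (-17, -17) and (-12, -20) with Euclidean distance 5.831. For 8 points, brute-force pairwise comparison is shown above. For large n, the divide-and-conquer algorithm (sort by x, recurse on halves, check the dividing strip) achieves O(n log n).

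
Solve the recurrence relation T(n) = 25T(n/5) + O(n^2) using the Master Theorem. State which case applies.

Master Theorem for T(n) = 25T(n/5) + O(n^2):

a = 25, b = 5, c = 2
log_b(a) = log_5(25) = 2.0000

Case 2: c = 2 = log_5(25) = 2.0000
T(n) = O(n^2 log n) = O(n^2 log n)

For T(n) = 25T(n/5) + O(n^2): log_5(25) = 2.0000. This is Case 2 of the Master Theorem (c = log_b(a), equal work at all levels), giving O(n^2 log n).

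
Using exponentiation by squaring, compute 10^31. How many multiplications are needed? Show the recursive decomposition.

Computing 10^31 by squaring (build up from 10^1; each line after the first costs one multiplication):

10^1 = 10
10^2 = (10^1)^2 = 10^2 = 100
10^3 = 10 * 10^2 = 10 * 100 = 1000
10^6 = (10^3)^2 = 1000^2 = 1000000
10^7 = 10 * 10^6 = 10 * 1000000 = 10000000
10^14 = (10^7)^2 = 10000000^2 = 100000000000000
10^15 = 10 * 10^14 = 10 * 100000000000000 = 1000000000000000
10^30 = (10^15)^2 = 1000000000000000^2 = 1000000000000000000000000000000
10^31 = 10 * 10^30 = 10 * 1000000000000000000000000000000 = 10000000000000000000000000000000

Result: 10000000000000000000000000000000
Multiplications needed: 8 (8 lines after 10^1)

10^31 = 10000000000000000000000000000000. Using exponentiation by squaring, this requires 8 multiplications. The key idea: if the exponent is even, square the half-power; if odd, multiply by the base once.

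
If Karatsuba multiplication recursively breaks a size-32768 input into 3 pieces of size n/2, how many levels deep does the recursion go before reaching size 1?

For divide and conquer with division factor 2:

Problem sizes at each level:
Level 0: 32768
Level 1: 16384
Level 2: 8192
Level 3: 4096
Level 4: 2048
Level 5: 1024
Level 6: 512
Level 7: 256
Level 8: 128
Level 9: 64
Level 10: 32
Level 11: 16
Level 12: 8
Level 13: 4
Level 14: 2
Level 15: 1

The root is level 0 and the size-1 base case is level 15 (the tree spans levels 0 through 15, i.e. 16 levels counting the root), so the depth is the number of divisions: log_2(32768) = 15

The recursion tree depth is log_2(32768) = 15. At each level, the problem size is divided by 2, so it takes 15 divisions to reduce to a base case of size 1. The algorithm makes 3 recursive calls at each level.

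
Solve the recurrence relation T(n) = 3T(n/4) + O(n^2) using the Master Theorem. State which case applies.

Master Theorem for T(n) = 3T(n/4) + O(n^2):

a = 3, b = 4, c = 2
log_b(a) = log_4(3) = 0.7925

Case 3: c = 2 > log_4(3) = 0.7925
T(n) = O(n^2) = O(n^2)

For T(n) = 3T(n/4) + O(n^2): log_4(3) = 0.7925. This is Case 3 of the Master Theorem (c > log_b(a), work dominated by root), giving O(n^2).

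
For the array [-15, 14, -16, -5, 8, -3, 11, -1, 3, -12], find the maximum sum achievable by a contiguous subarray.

Using Kadane's algorithm on [-15, 14, -16, -5, 8, -3, 11, -1, 3, -12]:

Scanning through the array:
Position 1 (value 14): max_ending_here = 14, max_so_far = 14
Position 2 (value -16): max_ending_here = -2, max_so_far = 14
Position 3 (value -5): max_ending_here = -5, max_so_far = 14
Position 4 (value 8): max_ending_here = 8, max_so_far = 14
Position 5 (value -3): max_ending_here = 5, max_so_far = 14
Position 6 (value 11): max_ending_here = 16, max_so_far = 16
Position 7 (value -1): max_ending_here = 15, max_so_far = 16
Position 8 (value 3): max_ending_here = 18, max_so_far = 18
Position 9 (value -12): max_ending_here = 6, max_so_far = 18

Maximum subarray: [8, -3, 11, -1, 3]
Maximum sum: 18

The maximum subarray is [8, -3, 11, -1, 3] with sum 18. This subarray runs from index 4 to index 8.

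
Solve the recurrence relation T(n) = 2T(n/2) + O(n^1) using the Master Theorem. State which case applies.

Master Theorem for T(n) = 2T(n/2) + O(n^1):

a = 2, b = 2, c = 1
log_b(a) = log_2(2) = 1.0000

Case 2: c = 1 = log_2(2) = 1.0000
T(n) = O(n^1 log n) = O(n log n)

For T(n) = 2T(n/2) + O(n^1): log_2(2) = 1.0000. This is Case 2 of the Master Theorem (c = log_b(a), equal work at all levels), giving O(n log n).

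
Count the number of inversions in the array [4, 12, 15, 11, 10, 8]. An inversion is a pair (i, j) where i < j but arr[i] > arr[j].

Finding inversions in [4, 12, 15, 11, 10, 8]:

(1, 3): arr[1]=12 > arr[3]=11
(1, 4): arr[1]=12 > arr[4]=10
(1, 5): arr[1]=12 > arr[5]=8
(2, 3): arr[2]=15 > arr[3]=11
(2, 4): arr[2]=15 > arr[4]=10
(2, 5): arr[2]=15 > arr[5]=8
(3, 4): arr[3]=11 > arr[4]=10
(3, 5): arr[3]=11 > arr[5]=8
(4, 5): arr[4]=10 > arr[5]=8

Total inversions: 9

The array has 9 inversion(s): (1,3), (1,4), (1,5), (2,3), (2,4), (2,5), (3,4), (3,5), (4,5). Each pair (i,j) satisfies i < j and arr[i] > arr[j].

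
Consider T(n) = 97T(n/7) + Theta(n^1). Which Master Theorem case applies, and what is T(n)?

Master Theorem for T(n) = 97T(n/7) + O(n^1):

a = 97, b = 7, c = 1
log_b(a) = log_7(97) = 2.3509

Case 1: c = 1 < log_7(97) = 2.3509
T(n) = O(n^(log_7 97))

For T(n) = 97T(n/7) + O(n^1): log_7(97) = 2.3509. This is Case 1 of the Master Theorem (c < log_b(a), work dominated by leaves), giving O(n^(log_7 97)).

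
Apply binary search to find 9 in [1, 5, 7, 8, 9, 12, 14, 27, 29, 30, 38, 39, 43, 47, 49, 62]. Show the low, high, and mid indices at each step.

Binary search for 9 in [1, 5, 7, 8, 9, 12, 14, 27, 29, 30, 38, 39, 43, 47, 49, 62]:

lo=0, hi=15, mid=7, arr[mid]=27 -> 27 > 9, search left half
lo=0, hi=6, mid=3, arr[mid]=8 -> 8 < 9, search right half
lo=4, hi=6, mid=5, arr[mid]=12 -> 12 > 9, search left half
lo=4, hi=4, mid=4, arr[mid]=9 -> Found target at index 4!

Binary search finds 9 at index 4 after 4 comparisons. The search repeatedly halves the search space by comparing with the middle element.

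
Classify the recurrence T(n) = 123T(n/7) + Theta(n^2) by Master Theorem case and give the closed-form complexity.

Master Theorem for T(n) = 123T(n/7) + O(n^2):

a = 123, b = 7, c = 2
log_b(a) = log_7(123) = 2.4730

Case 1: c = 2 < log_7(123) = 2.4730
T(n) = O(n^(log_7 123))

For T(n) = 123T(n/7) + O(n^2): log_7(123) = 2.4730. This is Case 1 of the Master Theorem (c < log_b(a), work dominated by leaves), giving O(n^(log_7 123)).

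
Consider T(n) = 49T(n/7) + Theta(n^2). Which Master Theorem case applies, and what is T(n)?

Master Theorem for T(n) = 49T(n/7) + O(n^2):

a = 49, b = 7, c = 2
log_b(a) = log_7(49) = 2.0000

Case 2: c = 2 = log_7(49) = 2.0000
T(n) = O(n^2 log n) = O(n^2 log n)

For T(n) = 49T(n/7) + O(n^2): log_7(49) = 2.0000. This is Case 2 of the Master Theorem (c = log_b(a), equal work at all levels), giving O(n^2 log n).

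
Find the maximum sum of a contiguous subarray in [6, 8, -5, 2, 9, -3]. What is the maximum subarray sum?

Using Kadane's algorithm on [6, 8, -5, 2, 9, -3]:

Scanning through the array:
Position 1 (value 8): max_ending_here = 14, max_so_far = 14
Position 2 (value -5): max_ending_here = 9, max_so_far = 14
Position 3 (value 2): max_ending_here = 11, max_so_far = 14
Position 4 (value 9): max_ending_here = 20, max_so_far = 20
Position 5 (value -3): max_ending_here = 17, max_so_far = 20

Maximum subarray: [6, 8, -5, 2, 9]
Maximum sum: 20

The maximum subarray is [6, 8, -5, 2, 9] with sum 20. This subarray runs from index 0 to index 4.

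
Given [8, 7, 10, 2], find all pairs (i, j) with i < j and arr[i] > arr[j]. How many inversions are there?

Finding inversions in [8, 7, 10, 2]:

(0, 1): arr[0]=8 > arr[1]=7
(0, 3): arr[0]=8 > arr[3]=2
(1, 3): arr[1]=7 > arr[3]=2
(2, 3): arr[2]=10 > arr[3]=2

Total inversions: 4

The array has 4 inversion(s): (0,1), (0,3), (1,3), (2,3). Each pair (i,j) satisfies i < j and arr[i] > arr[j].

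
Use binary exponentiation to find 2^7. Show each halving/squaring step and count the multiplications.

Computing 2^7 by squaring (build up from 2^1; each line after the first costs one multiplication):

2^1 = 2
2^2 = (2^1)^2 = 2^2 = 4
2^3 = 2 * 2^2 = 2 * 4 = 8
2^6 = (2^3)^2 = 8^2 = 64
2^7 = 2 * 2^6 = 2 * 64 = 128

Result: 128
Multiplications needed: 4 (4 lines after 2^1)

2^7 = 128. Using exponentiation by squaring, this requires 4 multiplications. The key idea: if the exponent is even, square the half-power; if odd, multiply by the base once.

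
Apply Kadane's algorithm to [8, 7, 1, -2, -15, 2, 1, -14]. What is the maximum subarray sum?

Using Kadane's algorithm on [8, 7, 1, -2, -15, 2, 1, -14]:

Scanning through the array:
Position 1 (value 7): max_ending_here = 15, max_so_far = 15
Position 2 (value 1): max_ending_here = 16, max_so_far = 16
Position 3 (value -2): max_ending_here = 14, max_so_far = 16
Position 4 (value -15): max_ending_here = -1, max_so_far = 16
Position 5 (value 2): max_ending_here = 2, max_so_far = 16
Position 6 (value 1): max_ending_here = 3, max_so_far = 16
Position 7 (value -14): max_ending_here = -11, max_so_far = 16

Maximum subarray: [8, 7, 1]
Maximum sum: 16

The maximum subarray is [8, 7, 1] with sum 16. This subarray runs from index 0 to index 2.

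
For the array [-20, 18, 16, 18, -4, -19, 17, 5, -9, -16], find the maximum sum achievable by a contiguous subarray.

Using Kadane's algorithm on [-20, 18, 16, 18, -4, -19, 17, 5, -9, -16]:

Scanning through the array:
Position 1 (value 18): max_ending_here = 18, max_so_far = 18
Position 2 (value 16): max_ending_here = 34, max_so_far = 34
Position 3 (value 18): max_ending_here = 52, max_so_far = 52
Position 4 (value -4): max_ending_here = 48, max_so_far = 52
Position 5 (value -19): max_ending_here = 29, max_so_far = 52
Position 6 (value 17): max_ending_here = 46, max_so_far = 52
Position 7 (value 5): max_ending_here = 51, max_so_far = 52
Position 8 (value -9): max_ending_here = 42, max_so_far = 52
Position 9 (value -16): max_ending_here = 26, max_so_far = 52

Maximum subarray: [18, 16, 18]
Maximum sum: 52

The maximum subarray is [18, 16, 18] with sum 52. This subarray runs from index 1 to index 3.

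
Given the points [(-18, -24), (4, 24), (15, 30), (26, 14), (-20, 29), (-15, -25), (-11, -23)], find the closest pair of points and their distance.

Computing all pairwise distances among 7 points:

d((-18, -24), (4, 24)) = 52.8015
d((-18, -24), (15, 30)) = 63.2851
d((-18, -24), (26, 14)) = 58.1378
d((-18, -24), (-20, 29)) = 53.0377
d((-18, -24), (-15, -25)) = 3.1623 <-- minimum
d((-18, -24), (-11, -23)) = 7.0711
d((4, 24), (15, 30)) = 12.53
d((4, 24), (26, 14)) = 24.1661
d((4, 24), (-20, 29)) = 24.5153
d((4, 24), (-15, -25)) = 52.5547
d((4, 24), (-11, -23)) = 49.3356
d((15, 30), (26, 14)) = 19.4165
d((15, 30), (-20, 29)) = 35.0143
d((15, 30), (-15, -25)) = 62.6498
d((15, 30), (-11, -23)) = 59.0339
d((26, 14), (-20, 29)) = 48.3839
d((26, 14), (-15, -25)) = 56.5862
d((26, 14), (-11, -23)) = 52.3259
d((-20, 29), (-15, -25)) = 54.231
d((-20, 29), (-11, -23)) = 52.7731
d((-15, -25), (-11, -23)) = 4.4721

Closest pair: (-18, -24) and (-15, -25) with distance 3.1623

The closest pair is (-18, -24) and (-15, -25) with Euclidean distance 3.1623. For 7 points, brute-force pairwise comparison is shown above. For large n, the divide-and-conquer algorithm (sort by x, recurse on halves, check the dividing strip) achieves O(n log n).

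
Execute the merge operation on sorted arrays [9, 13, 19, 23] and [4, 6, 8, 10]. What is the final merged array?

Merging process:

Compare 9 vs 4: take 4 from right. Merged: [4]
Compare 9 vs 6: take 6 from right. Merged: [4, 6]
Compare 9 vs 8: take 8 from right. Merged: [4, 6, 8]
Compare 9 vs 10: take 9 from left. Merged: [4, 6, 8, 9]
Compare 13 vs 10: take 10 from right. Merged: [4, 6, 8, 9, 10]
Append remaining from left: [13, 19, 23]. Merged: [4, 6, 8, 9, 10, 13, 19, 23]

Final merged array: [4, 6, 8, 9, 10, 13, 19, 23]
Total comparisons: 5

The merged array is [4, 6, 8, 9, 10, 13, 19, 23], requiring 5 comparisons. The merge step runs in O(n) time where n is the total number of elements.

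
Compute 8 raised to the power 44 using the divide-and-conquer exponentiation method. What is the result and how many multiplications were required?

Computing 8^44 by squaring (build up from 8^1; each line after the first costs one multiplication):

8^1 = 8
8^2 = (8^1)^2 = 8^2 = 64
8^4 = (8^2)^2 = 64^2 = 4096
8^5 = 8 * 8^4 = 8 * 4096 = 32768
8^10 = (8^5)^2 = 32768^2 = 1073741824
8^11 = 8 * 8^10 = 8 * 1073741824 = 8589934592
8^22 = (8^11)^2 = 8589934592^2 = 73786976294838206464
8^44 = (8^22)^2 = 73786976294838206464^2 = 5444517870735015415413993718908291383296

Result: 5444517870735015415413993718908291383296
Multiplications needed: 7 (7 lines after 8^1)

8^44 = 5444517870735015415413993718908291383296. Using exponentiation by squaring, this requires 7 multiplications. The key idea: if the exponent is even, square the half-power; if odd, multiply by the base once.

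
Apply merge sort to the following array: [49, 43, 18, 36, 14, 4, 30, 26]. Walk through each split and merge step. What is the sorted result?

Merge sort trace:

Split: [49, 43, 18, 36, 14, 4, 30, 26] -> [49, 43, 18, 36] and [14, 4, 30, 26]
  Split: [49, 43, 18, 36] -> [49, 43] and [18, 36]
    Split: [49, 43] -> [49] and [43]
    Merge: [49] + [43] -> [43, 49]
    Split: [18, 36] -> [18] and [36]
    Merge: [18] + [36] -> [18, 36]
  Merge: [43, 49] + [18, 36] -> [18, 36, 43, 49]
  Split: [14, 4, 30, 26] -> [14, 4] and [30, 26]
    Split: [14, 4] -> [14] and [4]
    Merge: [14] + [4] -> [4, 14]
    Split: [30, 26] -> [30] and [26]
    Merge: [30] + [26] -> [26, 30]
  Merge: [4, 14] + [26, 30] -> [4, 14, 26, 30]
Merge: [18, 36, 43, 49] + [4, 14, 26, 30] -> [4, 14, 18, 26, 30, 36, 43, 49]

Final sorted array: [4, 14, 18, 26, 30, 36, 43, 49]

The merge sort proceeds by recursively splitting the array and merging sorted halves.
After all merges, the sorted array is [4, 14, 18, 26, 30, 36, 43, 49].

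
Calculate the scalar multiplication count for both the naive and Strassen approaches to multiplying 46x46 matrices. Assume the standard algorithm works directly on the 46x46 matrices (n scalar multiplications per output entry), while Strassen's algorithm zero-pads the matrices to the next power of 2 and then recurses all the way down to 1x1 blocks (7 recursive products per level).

Matrix multiplication for 46x46 matrices:

Strassen's algorithm requires power-of-2 dimensions. Pad 46x46 to 64x64 (next power of 2).

Standard algorithm: 46^3 = 97336 multiplications
Strassen's algorithm: 7^(log2(64)) = 7^6 = 117649 multiplications
Difference: 97336 - 117649 = -20313 (Strassen uses MORE here due to padding overhead — for small or just-over-power-of-2 n, padding can outweigh the per-level savings)

Standard: 97336 multiplications (46^3). Strassen: 117649 multiplications (7^6, after padding to 64x64). Strassen reduces 8 recursive multiplications to 7 at each level.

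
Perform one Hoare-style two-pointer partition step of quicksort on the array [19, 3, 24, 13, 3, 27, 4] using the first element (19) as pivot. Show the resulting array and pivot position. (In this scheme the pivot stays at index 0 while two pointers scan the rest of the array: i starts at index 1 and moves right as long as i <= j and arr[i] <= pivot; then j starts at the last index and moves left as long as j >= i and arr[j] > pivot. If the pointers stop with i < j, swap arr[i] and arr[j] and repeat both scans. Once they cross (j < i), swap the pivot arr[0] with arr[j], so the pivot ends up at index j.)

Hoare-style two-pointer partition with pivot = 19:

Initial array: [19, 3, 24, 13, 3, 27, 4]

Pointers start at i = 1, j = 6.
i stops at index 2 (arr[2]=24 > 19), j stops at index 6 (arr[6]=4 <= 19): swap arr[2] and arr[6], array becomes [19, 3, 4, 13, 3, 27, 24]
i ends at 5, j ends at 4: the pointers have crossed (j < i), so scanning stops.

Swap pivot arr[0] with arr[4] to place pivot at position 4: [3, 3, 4, 13, 19, 27, 24]
Pivot position: 4

After partitioning with pivot 19, the array becomes [3, 3, 4, 13, 19, 27, 24]. The pivot is placed at index 4. All elements to the left of the pivot are <= 19, and all elements to the right are > 19.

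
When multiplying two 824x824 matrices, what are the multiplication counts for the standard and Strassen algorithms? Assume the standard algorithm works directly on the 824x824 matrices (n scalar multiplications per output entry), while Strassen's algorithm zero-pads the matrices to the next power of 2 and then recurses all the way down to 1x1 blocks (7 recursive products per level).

Matrix multiplication for 824x824 matrices:

Strassen's algorithm requires power-of-2 dimensions. Pad 824x824 to 1024x1024 (next power of 2).

Standard algorithm: 824^3 = 559476224 multiplications
Strassen's algorithm: 7^(log2(1024)) = 7^10 = 282475249 multiplications
Savings: 559476224 - 282475249 = 277000975 multiplications

Standard: 559476224 multiplications (824^3). Strassen: 282475249 multiplications (7^10, after padding to 1024x1024). Strassen reduces 8 recursive multiplications to 7 at each level.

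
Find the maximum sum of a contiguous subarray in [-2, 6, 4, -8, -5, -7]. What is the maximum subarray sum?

Using Kadane's algorithm on [-2, 6, 4, -8, -5, -7]:

Scanning through the array:
Position 1 (value 6): max_ending_here = 6, max_so_far = 6
Position 2 (value 4): max_ending_here = 10, max_so_far = 10
Position 3 (value -8): max_ending_here = 2, max_so_far = 10
Position 4 (value -5): max_ending_here = -3, max_so_far = 10
Position 5 (value -7): max_ending_here = -7, max_so_far = 10

Maximum subarray: [6, 4]
Maximum sum: 10

The maximum subarray is [6, 4] with sum 10. This subarray runs from index 1 to index 2.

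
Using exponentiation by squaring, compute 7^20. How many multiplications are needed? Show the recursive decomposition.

Computing 7^20 by squaring (build up from 7^1; each line after the first costs one multiplication):

7^1 = 7
7^2 = (7^1)^2 = 7^2 = 49
7^4 = (7^2)^2 = 49^2 = 2401
7^5 = 7 * 7^4 = 7 * 2401 = 16807
7^10 = (7^5)^2 = 16807^2 = 282475249
7^20 = (7^10)^2 = 282475249^2 = 79792266297612001

Result: 79792266297612001
Multiplications needed: 5 (5 lines after 7^1)

7^20 = 79792266297612001. Using exponentiation by squaring, this requires 5 multiplications. The key idea: if the exponent is even, square the half-power; if odd, multiply by the base once.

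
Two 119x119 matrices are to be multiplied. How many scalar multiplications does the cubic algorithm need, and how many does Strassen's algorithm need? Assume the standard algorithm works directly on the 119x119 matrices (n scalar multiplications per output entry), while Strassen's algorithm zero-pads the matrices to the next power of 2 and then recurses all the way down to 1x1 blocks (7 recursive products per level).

Matrix multiplication for 119x119 matrices:

Strassen's algorithm requires power-of-2 dimensions. Pad 119x119 to 128x128 (next power of 2).

Standard algorithm: 119^3 = 1685159 multiplications
Strassen's algorithm: 7^(log2(128)) = 7^7 = 823543 multiplications
Savings: 1685159 - 823543 = 861616 multiplications

Standard: 1685159 multiplications (119^3). Strassen: 823543 multiplications (7^7, after padding to 128x128). Strassen reduces 8 recursive multiplications to 7 at each level.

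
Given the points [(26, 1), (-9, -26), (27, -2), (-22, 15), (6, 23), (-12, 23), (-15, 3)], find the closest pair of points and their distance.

Computing all pairwise distances among 7 points:

d((26, 1), (-9, -26)) = 44.2041
d((26, 1), (27, -2)) = 3.1623 <-- minimum
d((26, 1), (-22, 15)) = 50.0
d((26, 1), (6, 23)) = 29.7321
d((26, 1), (-12, 23)) = 43.909
d((26, 1), (-15, 3)) = 41.0488
d((-9, -26), (27, -2)) = 43.2666
d((-9, -26), (-22, 15)) = 43.0116
d((-9, -26), (6, 23)) = 51.2445
d((-9, -26), (-12, 23)) = 49.0918
d((-9, -26), (-15, 3)) = 29.6142
d((27, -2), (-22, 15)) = 51.8652
d((27, -2), (6, 23)) = 32.6497
d((27, -2), (-12, 23)) = 46.3249
d((27, -2), (-15, 3)) = 42.2966
d((-22, 15), (6, 23)) = 29.1204
d((-22, 15), (-12, 23)) = 12.8062
d((-22, 15), (-15, 3)) = 13.8924
d((6, 23), (-12, 23)) = 18.0
d((6, 23), (-15, 3)) = 29.0
d((-12, 23), (-15, 3)) = 20.2237

Closest pair: (26, 1) and (27, -2) with distance 3.1623

The closest pair is (26, 1) and (27, -2) with Euclidean distance 3.1623. For 7 points, brute-force pairwise comparison is shown above. For large n, the divide-and-conquer algorithm (sort by x, recurse on halves, check the dividing strip) achieves O(n log n).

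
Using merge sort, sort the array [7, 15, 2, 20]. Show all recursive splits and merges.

Merge sort trace:

Split: [7, 15, 2, 20] -> [7, 15] and [2, 20]
  Split: [7, 15] -> [7] and [15]
  Merge: [7] + [15] -> [7, 15]
  Split: [2, 20] -> [2] and [20]
  Merge: [2] + [20] -> [2, 20]
Merge: [7, 15] + [2, 20] -> [2, 7, 15, 20]

Final sorted array: [2, 7, 15, 20]

The merge sort proceeds by recursively splitting the array and merging sorted halves.
After all merges, the sorted array is [2, 7, 15, 20].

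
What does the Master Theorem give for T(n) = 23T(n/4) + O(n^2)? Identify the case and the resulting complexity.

Master Theorem for T(n) = 23T(n/4) + O(n^2):

a = 23, b = 4, c = 2
log_b(a) = log_4(23) = 2.2618

Case 1: c = 2 < log_4(23) = 2.2618
T(n) = O(n^(log_4 23))

For T(n) = 23T(n/4) + O(n^2): log_4(23) = 2.2618. This is Case 1 of the Master Theorem (c < log_b(a), work dominated by leaves), giving O(n^(log_4 23)).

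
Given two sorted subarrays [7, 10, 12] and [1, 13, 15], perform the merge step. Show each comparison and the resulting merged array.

Merging process:

Compare 7 vs 1: take 1 from right. Merged: [1]
Compare 7 vs 13: take 7 from left. Merged: [1, 7]
Compare 10 vs 13: take 10 from left. Merged: [1, 7, 10]
Compare 12 vs 13: take 12 from left. Merged: [1, 7, 10, 12]
Append remaining from right: [13, 15]. Merged: [1, 7, 10, 12, 13, 15]

Final merged array: [1, 7, 10, 12, 13, 15]
Total comparisons: 4

The merged array is [1, 7, 10, 12, 13, 15], requiring 4 comparisons. The merge step runs in O(n) time where n is the total number of elements.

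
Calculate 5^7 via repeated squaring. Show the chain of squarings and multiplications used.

Computing 5^7 by squaring (build up from 5^1; each line after the first costs one multiplication):

5^1 = 5
5^2 = (5^1)^2 = 5^2 = 25
5^3 = 5 * 5^2 = 5 * 25 = 125
5^6 = (5^3)^2 = 125^2 = 15625
5^7 = 5 * 5^6 = 5 * 15625 = 78125

Result: 78125
Multiplications needed: 4 (4 lines after 5^1)

5^7 = 78125. Using exponentiation by squaring, this requires 4 multiplications. The key idea: if the exponent is even, square the half-power; if odd, multiply by the base once.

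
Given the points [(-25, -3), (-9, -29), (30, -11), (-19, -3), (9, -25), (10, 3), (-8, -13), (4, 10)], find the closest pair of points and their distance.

Computing all pairwise distances among 8 points:

d((-25, -3), (-9, -29)) = 30.5287
d((-25, -3), (30, -11)) = 55.5788
d((-25, -3), (-19, -3)) = 6.0 <-- minimum
d((-25, -3), (9, -25)) = 40.4969
d((-25, -3), (10, 3)) = 35.5106
d((-25, -3), (-8, -13)) = 19.7231
d((-25, -3), (4, 10)) = 31.7805
d((-9, -29), (30, -11)) = 42.9535
d((-9, -29), (-19, -3)) = 27.8568
d((-9, -29), (9, -25)) = 18.4391
d((-9, -29), (10, 3)) = 37.2156
d((-9, -29), (-8, -13)) = 16.0312
d((-9, -29), (4, 10)) = 41.1096
d((30, -11), (-19, -3)) = 49.6488
d((30, -11), (9, -25)) = 25.2389
d((30, -11), (10, 3)) = 24.4131
d((30, -11), (-8, -13)) = 38.0526
d((30, -11), (4, 10)) = 33.4215
d((-19, -3), (9, -25)) = 35.609
d((-19, -3), (10, 3)) = 29.6142
d((-19, -3), (-8, -13)) = 14.8661
d((-19, -3), (4, 10)) = 26.4197
d((9, -25), (10, 3)) = 28.0179
d((9, -25), (-8, -13)) = 20.8087
d((9, -25), (4, 10)) = 35.3553
d((10, 3), (-8, -13)) = 24.0832
d((10, 3), (4, 10)) = 9.2195
d((-8, -13), (4, 10)) = 25.9422

Closest pair: (-25, -3) and (-19, -3) with distance 6.0

The closest pair is (-25, -3) and (-19, -3) with Euclidean distance 6.0. For 8 points, brute-force pairwise comparison is shown above. For large n, the divide-and-conquer algorithm (sort by x, recurse on halves, check the dividing strip) achieves O(n log n).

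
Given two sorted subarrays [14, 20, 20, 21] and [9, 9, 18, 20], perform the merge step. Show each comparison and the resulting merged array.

Merging process:

Compare 14 vs 9: take 9 from right. Merged: [9]
Compare 14 vs 9: take 9 from right. Merged: [9, 9]
Compare 14 vs 18: take 14 from left. Merged: [9, 9, 14]
Compare 20 vs 18: take 18 from right. Merged: [9, 9, 14, 18]
Compare 20 vs 20: take 20 from left. Merged: [9, 9, 14, 18, 20]
Compare 20 vs 20: take 20 from left. Merged: [9, 9, 14, 18, 20, 20]
Compare 21 vs 20: take 20 from right. Merged: [9, 9, 14, 18, 20, 20, 20]
Append remaining from left: [21]. Merged: [9, 9, 14, 18, 20, 20, 20, 21]

Final merged array: [9, 9, 14, 18, 20, 20, 20, 21]
Total comparisons: 7

The merged array is [9, 9, 14, 18, 20, 20, 20, 21], requiring 7 comparisons. The merge step runs in O(n) time where n is the total number of elements.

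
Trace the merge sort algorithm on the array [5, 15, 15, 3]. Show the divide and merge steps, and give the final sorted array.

Merge sort trace:

Split: [5, 15, 15, 3] -> [5, 15] and [15, 3]
  Split: [5, 15] -> [5] and [15]
  Merge: [5] + [15] -> [5, 15]
  Split: [15, 3] -> [15] and [3]
  Merge: [15] + [3] -> [3, 15]
Merge: [5, 15] + [3, 15] -> [3, 5, 15, 15]

Final sorted array: [3, 5, 15, 15]

The merge sort proceeds by recursively splitting the array and merging sorted halves.
After all merges, the sorted array is [3, 5, 15, 15].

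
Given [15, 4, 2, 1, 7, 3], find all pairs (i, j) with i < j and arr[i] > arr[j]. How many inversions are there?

Finding inversions in [15, 4, 2, 1, 7, 3]:

(0, 1): arr[0]=15 > arr[1]=4
(0, 2): arr[0]=15 > arr[2]=2
(0, 3): arr[0]=15 > arr[3]=1
(0, 4): arr[0]=15 > arr[4]=7
(0, 5): arr[0]=15 > arr[5]=3
(1, 2): arr[1]=4 > arr[2]=2
(1, 3): arr[1]=4 > arr[3]=1
(1, 5): arr[1]=4 > arr[5]=3
(2, 3): arr[2]=2 > arr[3]=1
(4, 5): arr[4]=7 > arr[5]=3

Total inversions: 10

The array has 10 inversion(s): (0,1), (0,2), (0,3), (0,4), (0,5), (1,2), (1,3), (1,5), (2,3), (4,5). Each pair (i,j) satisfies i < j and arr[i] > arr[j].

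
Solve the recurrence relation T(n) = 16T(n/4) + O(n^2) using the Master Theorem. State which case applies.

Master Theorem for T(n) = 16T(n/4) + O(n^2):

a = 16, b = 4, c = 2
log_b(a) = log_4(16) = 2.0000

Case 2: c = 2 = log_4(16) = 2.0000
T(n) = O(n^2 log n) = O(n^2 log n)

For T(n) = 16T(n/4) + O(n^2): log_4(16) = 2.0000. This is Case 2 of the Master Theorem (c = log_b(a), equal work at all levels), giving O(n^2 log n).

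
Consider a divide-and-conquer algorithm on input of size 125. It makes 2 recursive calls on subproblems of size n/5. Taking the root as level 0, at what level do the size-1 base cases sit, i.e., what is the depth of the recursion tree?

For divide and conquer with division factor 5:

Problem sizes at each level:
Level 0: 125
Level 1: 25
Level 2: 5
Level 3: 1

The root is level 0 and the size-1 base case is level 3 (the tree spans levels 0 through 3, i.e. 4 levels counting the root), so the depth is the number of divisions: log_5(125) = 3

The recursion tree depth is log_5(125) = 3. At each level, the problem size is divided by 5, so it takes 3 divisions to reduce to a base case of size 1. The algorithm makes 2 recursive calls at each level.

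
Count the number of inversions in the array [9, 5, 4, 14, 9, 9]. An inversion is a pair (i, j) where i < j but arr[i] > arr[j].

Finding inversions in [9, 5, 4, 14, 9, 9]:

(0, 1): arr[0]=9 > arr[1]=5
(0, 2): arr[0]=9 > arr[2]=4
(1, 2): arr[1]=5 > arr[2]=4
(3, 4): arr[3]=14 > arr[4]=9
(3, 5): arr[3]=14 > arr[5]=9

Total inversions: 5

The array has 5 inversion(s): (0,1), (0,2), (1,2), (3,4), (3,5). Each pair (i,j) satisfies i < j and arr[i] > arr[j].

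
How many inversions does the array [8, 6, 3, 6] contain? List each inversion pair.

Finding inversions in [8, 6, 3, 6]:

(0, 1): arr[0]=8 > arr[1]=6
(0, 2): arr[0]=8 > arr[2]=3
(0, 3): arr[0]=8 > arr[3]=6
(1, 2): arr[1]=6 > arr[2]=3

Total inversions: 4

The array has 4 inversion(s): (0,1), (0,2), (0,3), (1,2). Each pair (i,j) satisfies i < j and arr[i] > arr[j].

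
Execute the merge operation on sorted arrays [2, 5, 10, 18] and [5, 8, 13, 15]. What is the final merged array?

Merging process:

Compare 2 vs 5: take 2 from left. Merged: [2]
Compare 5 vs 5: take 5 from left. Merged: [2, 5]
Compare 10 vs 5: take 5 from right. Merged: [2, 5, 5]
Compare 10 vs 8: take 8 from right. Merged: [2, 5, 5, 8]
Compare 10 vs 13: take 10 from left. Merged: [2, 5, 5, 8, 10]
Compare 18 vs 13: take 13 from right. Merged: [2, 5, 5, 8, 10, 13]
Compare 18 vs 15: take 15 from right. Merged: [2, 5, 5, 8, 10, 13, 15]
Append remaining from left: [18]. Merged: [2, 5, 5, 8, 10, 13, 15, 18]

Final merged array: [2, 5, 5, 8, 10, 13, 15, 18]
Total comparisons: 7

The merged array is [2, 5, 5, 8, 10, 13, 15, 18], requiring 7 comparisons. The merge step runs in O(n) time where n is the total number of elements.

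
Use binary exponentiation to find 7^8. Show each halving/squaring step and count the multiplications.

Computing 7^8 by squaring (build up from 7^1; each line after the first costs one multiplication):

7^1 = 7
7^2 = (7^1)^2 = 7^2 = 49
7^4 = (7^2)^2 = 49^2 = 2401
7^8 = (7^4)^2 = 2401^2 = 5764801

Result: 5764801
Multiplications needed: 3 (3 lines after 7^1)

7^8 = 5764801. Using exponentiation by squaring, this requires 3 multiplications. The key idea: if the exponent is even, square the half-power; if odd, multiply by the base once.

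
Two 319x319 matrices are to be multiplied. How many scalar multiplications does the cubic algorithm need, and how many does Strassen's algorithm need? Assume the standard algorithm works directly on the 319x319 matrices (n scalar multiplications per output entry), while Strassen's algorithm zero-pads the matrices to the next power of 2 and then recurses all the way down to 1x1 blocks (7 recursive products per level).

Matrix multiplication for 319x319 matrices:

Strassen's algorithm requires power-of-2 dimensions. Pad 319x319 to 512x512 (next power of 2).

Standard algorithm: 319^3 = 32461759 multiplications
Strassen's algorithm: 7^(log2(512)) = 7^9 = 40353607 multiplications
Difference: 32461759 - 40353607 = -7891848 (Strassen uses MORE here due to padding overhead — for small or just-over-power-of-2 n, padding can outweigh the per-level savings)

Standard: 32461759 multiplications (319^3). Strassen: 40353607 multiplications (7^9, after padding to 512x512). Strassen reduces 8 recursive multiplications to 7 at each level.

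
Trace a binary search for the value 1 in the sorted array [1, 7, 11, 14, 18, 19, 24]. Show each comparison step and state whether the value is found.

Binary search for 1 in [1, 7, 11, 14, 18, 19, 24]:

lo=0, hi=6, mid=3, arr[mid]=14 -> 14 > 1, search left half
lo=0, hi=2, mid=1, arr[mid]=7 -> 7 > 1, search left half
lo=0, hi=0, mid=0, arr[mid]=1 -> Found target at index 0!

Binary search finds 1 at index 0 after 3 comparisons. The search repeatedly halves the search space by comparing with the middle element.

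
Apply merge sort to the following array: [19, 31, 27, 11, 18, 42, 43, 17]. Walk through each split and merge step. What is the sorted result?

Merge sort trace:

Split: [19, 31, 27, 11, 18, 42, 43, 17] -> [19, 31, 27, 11] and [18, 42, 43, 17]
  Split: [19, 31, 27, 11] -> [19, 31] and [27, 11]
    Split: [19, 31] -> [19] and [31]
    Merge: [19] + [31] -> [19, 31]
    Split: [27, 11] -> [27] and [11]
    Merge: [27] + [11] -> [11, 27]
  Merge: [19, 31] + [11, 27] -> [11, 19, 27, 31]
  Split: [18, 42, 43, 17] -> [18, 42] and [43, 17]
    Split: [18, 42] -> [18] and [42]
    Merge: [18] + [42] -> [18, 42]
    Split: [43, 17] -> [43] and [17]
    Merge: [43] + [17] -> [17, 43]
  Merge: [18, 42] + [17, 43] -> [17, 18, 42, 43]
Merge: [11, 19, 27, 31] + [17, 18, 42, 43] -> [11, 17, 18, 19, 27, 31, 42, 43]

Final sorted array: [11, 17, 18, 19, 27, 31, 42, 43]

The merge sort proceeds by recursively splitting the array and merging sorted halves.
After all merges, the sorted array is [11, 17, 18, 19, 27, 31, 42, 43].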